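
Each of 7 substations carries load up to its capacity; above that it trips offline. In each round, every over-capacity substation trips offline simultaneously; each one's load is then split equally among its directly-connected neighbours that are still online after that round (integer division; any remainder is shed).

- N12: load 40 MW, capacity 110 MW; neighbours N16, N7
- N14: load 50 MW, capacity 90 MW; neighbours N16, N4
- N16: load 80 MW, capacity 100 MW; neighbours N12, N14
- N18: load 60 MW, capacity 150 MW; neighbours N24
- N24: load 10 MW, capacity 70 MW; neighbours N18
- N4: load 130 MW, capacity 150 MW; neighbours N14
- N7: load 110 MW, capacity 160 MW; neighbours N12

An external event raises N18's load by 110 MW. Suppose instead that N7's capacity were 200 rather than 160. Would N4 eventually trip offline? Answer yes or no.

With N7's capacity at 200:
Round 1 — N18 at 170 > 150. N18 trips offline.
  N18 sheds 170 MW to N24: 170 each.
    N24: 10+170 = 180 > 70
Round 2 — N24 trips offline.
  N24 sheds 180 MW: no online neighbours, lost.
No further trips.

no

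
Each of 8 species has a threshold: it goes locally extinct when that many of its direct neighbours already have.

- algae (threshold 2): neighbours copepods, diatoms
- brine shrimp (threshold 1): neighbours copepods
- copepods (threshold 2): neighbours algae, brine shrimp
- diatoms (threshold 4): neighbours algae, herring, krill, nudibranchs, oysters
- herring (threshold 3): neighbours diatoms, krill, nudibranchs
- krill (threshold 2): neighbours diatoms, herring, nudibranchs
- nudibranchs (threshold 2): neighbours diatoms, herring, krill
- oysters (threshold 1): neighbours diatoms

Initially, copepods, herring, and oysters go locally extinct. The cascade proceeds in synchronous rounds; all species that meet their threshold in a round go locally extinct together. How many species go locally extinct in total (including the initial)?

4

Round 1 — copepods, herring, oysters go locally extinct (initial).
Round 2 — checking thresholds:
  algae: 1 of 2 neighbours < 2, holds.
  brine shrimp: 1 of 1 neighbours ≥ 1, goes locally extinct.
  diatoms: 2 of 5 neighbours < 4, holds.
  krill: 1 of 3 neighbours < 2, holds.
  nudibranchs: 1 of 3 neighbours < 2, holds.
Round 3 — no new extinctions; cascade stops.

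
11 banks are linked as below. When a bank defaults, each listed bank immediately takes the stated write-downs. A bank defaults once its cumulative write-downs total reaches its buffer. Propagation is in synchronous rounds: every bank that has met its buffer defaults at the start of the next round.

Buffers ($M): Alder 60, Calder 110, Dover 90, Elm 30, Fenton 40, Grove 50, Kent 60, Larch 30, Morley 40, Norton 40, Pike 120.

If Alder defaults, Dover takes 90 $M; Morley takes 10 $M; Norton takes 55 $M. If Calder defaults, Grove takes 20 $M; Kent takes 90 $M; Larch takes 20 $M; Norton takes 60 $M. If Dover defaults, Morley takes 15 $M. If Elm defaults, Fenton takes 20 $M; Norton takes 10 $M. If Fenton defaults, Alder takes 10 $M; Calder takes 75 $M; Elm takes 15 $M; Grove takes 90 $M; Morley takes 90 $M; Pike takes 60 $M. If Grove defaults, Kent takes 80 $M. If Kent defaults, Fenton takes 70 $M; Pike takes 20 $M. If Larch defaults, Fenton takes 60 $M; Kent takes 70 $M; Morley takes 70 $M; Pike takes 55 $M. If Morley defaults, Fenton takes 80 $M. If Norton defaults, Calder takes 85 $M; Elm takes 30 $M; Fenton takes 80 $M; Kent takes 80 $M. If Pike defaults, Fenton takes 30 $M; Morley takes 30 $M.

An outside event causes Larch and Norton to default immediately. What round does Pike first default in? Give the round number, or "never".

3

Round 1 — Larch, Norton default (initial).
  Calder: +85 → 85 < 110
  Elm: +30 → 30 ≥ 30
  Fenton: +60+80 → 140 ≥ 40
  Kent: +70+80 → 150 ≥ 60
  Morley: +70 → 70 ≥ 40
  Pike: +55 → 55 < 120
Round 2 — Elm, Fenton, Kent, Morley default.
  Alder: +10 → 10 < 60
  Calder: +75 → 160 ≥ 110
  Grove: +90 → 90 ≥ 50
  Pike: +60+20 → 135 ≥ 120
Round 3 — Calder, Grove, Pike default.
No further defaults.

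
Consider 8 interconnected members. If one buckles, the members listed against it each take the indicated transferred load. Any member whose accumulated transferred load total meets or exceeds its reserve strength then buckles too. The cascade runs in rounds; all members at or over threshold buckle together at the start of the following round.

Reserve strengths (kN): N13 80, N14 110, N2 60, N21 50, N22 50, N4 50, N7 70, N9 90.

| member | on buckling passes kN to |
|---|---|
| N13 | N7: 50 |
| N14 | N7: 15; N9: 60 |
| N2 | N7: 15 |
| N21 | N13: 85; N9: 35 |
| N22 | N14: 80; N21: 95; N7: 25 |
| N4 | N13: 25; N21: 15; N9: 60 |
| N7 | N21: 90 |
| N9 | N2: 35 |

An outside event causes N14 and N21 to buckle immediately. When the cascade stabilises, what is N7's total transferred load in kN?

Round 1 — N14, N21 buckle (initial).
  N13: +85 → 85 ≥ 80
  N7: +15 → 15 < 70
  N9: +60+35 → 95 ≥ 90
Round 2 — N13, N9 buckle.
  N2: +35 → 35 < 60
  N7: +50 → 65 < 70
No further bucklings.

65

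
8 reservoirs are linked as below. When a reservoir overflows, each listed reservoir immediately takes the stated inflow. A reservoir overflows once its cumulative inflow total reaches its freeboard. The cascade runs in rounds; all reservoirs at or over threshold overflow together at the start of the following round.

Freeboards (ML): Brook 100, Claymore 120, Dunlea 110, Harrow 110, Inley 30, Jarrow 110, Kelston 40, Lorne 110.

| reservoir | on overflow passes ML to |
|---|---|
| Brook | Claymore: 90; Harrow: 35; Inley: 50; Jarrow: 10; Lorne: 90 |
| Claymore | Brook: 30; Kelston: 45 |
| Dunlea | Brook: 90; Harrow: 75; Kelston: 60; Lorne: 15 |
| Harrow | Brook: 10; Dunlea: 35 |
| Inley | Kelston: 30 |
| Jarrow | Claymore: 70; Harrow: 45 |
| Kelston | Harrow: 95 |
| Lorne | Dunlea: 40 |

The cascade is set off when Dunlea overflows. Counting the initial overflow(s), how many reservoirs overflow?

5

Round 1 — Dunlea overflows (initial).
  Brook: +90 → 90 < 100
  Harrow: +75 → 75 < 110
  Kelston: +60 → 60 ≥ 40
  Lorne: +15 → 15 < 110
Round 2 — Kelston overflows.
  Harrow: +95 → 170 ≥ 110
Round 3 — Harrow overflows.
  Brook: +10 → 100 ≥ 100
Round 4 — Brook overflows.
  Claymore: +90 → 90 < 120
  Inley: +50 → 50 ≥ 30
  Jarrow: +10 → 10 < 110
  Lorne: +90 → 105 < 110
Round 5 — Inley overflows.
No further overflows.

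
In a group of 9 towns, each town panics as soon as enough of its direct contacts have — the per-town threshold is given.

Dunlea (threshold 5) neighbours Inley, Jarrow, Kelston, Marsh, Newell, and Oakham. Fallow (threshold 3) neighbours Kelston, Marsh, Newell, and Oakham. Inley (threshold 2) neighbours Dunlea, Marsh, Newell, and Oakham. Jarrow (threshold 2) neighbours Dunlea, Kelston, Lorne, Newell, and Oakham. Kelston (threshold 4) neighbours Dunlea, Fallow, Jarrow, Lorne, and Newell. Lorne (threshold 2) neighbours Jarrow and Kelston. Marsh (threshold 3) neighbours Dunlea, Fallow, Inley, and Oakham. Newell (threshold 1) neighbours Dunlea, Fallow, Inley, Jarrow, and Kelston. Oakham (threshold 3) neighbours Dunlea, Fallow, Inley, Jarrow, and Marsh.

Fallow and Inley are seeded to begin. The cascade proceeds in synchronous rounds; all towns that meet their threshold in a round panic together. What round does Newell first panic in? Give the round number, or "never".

2

Round 1 — Fallow, Inley panic (initial).
Round 2 — checking thresholds:
  Dunlea: 1 of 6 neighbours < 5, not yet.
  Kelston: 1 of 5 neighbours < 4, not yet.
  Marsh: 2 of 4 neighbours < 3, not yet.
  Newell: 2 of 5 neighbours ≥ 1, panics.
  Oakham: 2 of 5 neighbours < 3, not yet.
Round 3 — no new panics; cascade stops.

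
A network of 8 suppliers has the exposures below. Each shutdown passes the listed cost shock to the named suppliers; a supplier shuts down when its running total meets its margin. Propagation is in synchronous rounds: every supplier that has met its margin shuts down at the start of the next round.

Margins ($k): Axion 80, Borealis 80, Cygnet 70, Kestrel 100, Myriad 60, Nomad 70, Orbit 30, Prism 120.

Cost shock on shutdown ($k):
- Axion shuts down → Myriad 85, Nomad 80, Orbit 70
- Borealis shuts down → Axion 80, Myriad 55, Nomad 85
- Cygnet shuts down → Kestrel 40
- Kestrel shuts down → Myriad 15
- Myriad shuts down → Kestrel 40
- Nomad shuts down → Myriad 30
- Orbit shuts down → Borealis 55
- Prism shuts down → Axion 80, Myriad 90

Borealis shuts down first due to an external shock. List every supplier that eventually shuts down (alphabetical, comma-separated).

Round 1 — Borealis shuts down (initial).
  Axion: +80 → 80 ≥ 80
  Myriad: +55 → 55 < 60
  Nomad: +85 → 85 ≥ 70
Round 2 — Axion, Nomad shut down.
  Myriad: +85+30 → 170 ≥ 60
  Orbit: +70 → 70 ≥ 30
Round 3 — Myriad, Orbit shut down.
  Kestrel: +40 → 40 < 100
No further shutdowns.

Axion, Borealis, Myriad, Nomad, Orbit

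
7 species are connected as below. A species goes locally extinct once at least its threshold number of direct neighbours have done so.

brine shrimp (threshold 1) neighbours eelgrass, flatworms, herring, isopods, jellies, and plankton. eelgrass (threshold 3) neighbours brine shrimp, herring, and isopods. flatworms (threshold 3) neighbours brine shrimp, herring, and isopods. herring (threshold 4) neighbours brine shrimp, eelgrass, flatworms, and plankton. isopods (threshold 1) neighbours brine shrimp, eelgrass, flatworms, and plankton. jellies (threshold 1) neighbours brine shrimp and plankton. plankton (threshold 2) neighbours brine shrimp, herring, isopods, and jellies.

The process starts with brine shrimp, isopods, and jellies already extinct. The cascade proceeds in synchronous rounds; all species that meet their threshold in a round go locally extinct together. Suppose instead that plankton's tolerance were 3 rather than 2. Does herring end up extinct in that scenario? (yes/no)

no

With plankton's tolerance at 3:
Round 1 — brine shrimp, isopods, jellies go locally extinct (initial).
Round 2 — checking thresholds:
  eelgrass: 2 of 3 neighbours < 3, below threshold.
  flatworms: 2 of 3 neighbours < 3, below threshold.
  herring: 1 of 4 neighbours < 4, below threshold.
  plankton: 3 of 4 neighbours ≥ 3, goes locally extinct.
Round 3 — no new extinctions; cascade stops.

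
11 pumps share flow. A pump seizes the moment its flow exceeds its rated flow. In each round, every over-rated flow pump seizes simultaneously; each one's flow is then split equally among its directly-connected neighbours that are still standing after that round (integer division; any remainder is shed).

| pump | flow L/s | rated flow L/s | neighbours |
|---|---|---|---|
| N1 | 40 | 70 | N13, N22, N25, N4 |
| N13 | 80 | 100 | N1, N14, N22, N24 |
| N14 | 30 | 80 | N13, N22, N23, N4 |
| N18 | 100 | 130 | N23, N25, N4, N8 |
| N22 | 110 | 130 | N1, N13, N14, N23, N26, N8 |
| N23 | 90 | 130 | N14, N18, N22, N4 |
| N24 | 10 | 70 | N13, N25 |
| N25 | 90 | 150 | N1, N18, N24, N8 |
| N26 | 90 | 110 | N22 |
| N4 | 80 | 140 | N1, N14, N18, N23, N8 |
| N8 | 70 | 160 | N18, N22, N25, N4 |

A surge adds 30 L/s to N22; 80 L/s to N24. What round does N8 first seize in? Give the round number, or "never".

Round 1 — N22 at 140 > 130; N24 at 90 > 70. N22, N24 seize.
  N22 sheds 140 L/s to N1, N13, N14, N23, N26, N8: 23 each (2 lost).
    N1: 40+23 = 63 ≤ 70
    N13: 80+23 = 103 > 100
    N14: 30+23 = 53 ≤ 80
    N23: 90+23 = 113 ≤ 130
    N26: 90+23 = 113 > 110
    N8: 70+23 = 93 ≤ 160
  N24 sheds 90 L/s to N13, N25: 45 each.
    N13: 103+45 = 148 > 100
    N25: 90+45 = 135 ≤ 150
Round 2 — N13, N26 seize.
  N13 sheds 148 L/s to N1, N14: 74 each.
    N1: 63+74 = 137 > 70
    N14: 53+74 = 127 > 80
  N26 sheds 113 L/s: no online neighbours, lost.
Round 3 — N1, N14 seize.
  N1 sheds 137 L/s to N25, N4: 68 each (1 lost).
    N25: 135+68 = 203 > 150
    N4: 80+68 = 148 > 140
  N14 sheds 127 L/s to N23, N4: 63 each (1 lost).
    N23: 113+63 = 176 > 130
    N4: 148+63 = 211 > 140
Round 4 — N23, N25, N4 seize.
  N23 sheds 176 L/s to N18: 176 each.
    N18: 100+176 = 276 > 130
  N25 sheds 203 L/s to N18, N8: 101 each (1 lost).
    N18: 276+101 = 377 > 130
    N8: 93+101 = 194 > 160
  N4 sheds 211 L/s to N18, N8: 105 each (1 lost).
    N18: 377+105 = 482 > 130
    N8: 194+105 = 299 > 160
Round 5 — N18, N8 seize.
  N18 sheds 482 L/s: no online neighbours, lost.
  N8 sheds 299 L/s: no online neighbours, lost.
No further seizures.

5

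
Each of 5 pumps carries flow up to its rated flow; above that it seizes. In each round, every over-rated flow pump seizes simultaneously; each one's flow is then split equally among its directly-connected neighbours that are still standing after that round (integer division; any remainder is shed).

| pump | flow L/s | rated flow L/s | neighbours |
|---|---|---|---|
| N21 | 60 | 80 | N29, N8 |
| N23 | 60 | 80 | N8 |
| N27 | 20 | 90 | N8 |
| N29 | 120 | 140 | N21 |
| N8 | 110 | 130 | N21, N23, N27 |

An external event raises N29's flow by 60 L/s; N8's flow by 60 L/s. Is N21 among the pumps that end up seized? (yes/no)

Round 1 — N29 at 180 > 140; N8 at 170 > 130. N29, N8 seize.
  N29 sheds 180 L/s to N21: 180 each.
    N21: 60+180 = 240 > 80
  N8 sheds 170 L/s to N21, N23, N27: 56 each (2 lost).
    N21: 240+56 = 296 > 80
    N23: 60+56 = 116 > 80
    N27: 20+56 = 76 ≤ 90
Round 2 — N21, N23 seize.
  N21 sheds 296 L/s: no online neighbours, lost.
  N23 sheds 116 L/s: no online neighbours, lost.
No further seizures.

yes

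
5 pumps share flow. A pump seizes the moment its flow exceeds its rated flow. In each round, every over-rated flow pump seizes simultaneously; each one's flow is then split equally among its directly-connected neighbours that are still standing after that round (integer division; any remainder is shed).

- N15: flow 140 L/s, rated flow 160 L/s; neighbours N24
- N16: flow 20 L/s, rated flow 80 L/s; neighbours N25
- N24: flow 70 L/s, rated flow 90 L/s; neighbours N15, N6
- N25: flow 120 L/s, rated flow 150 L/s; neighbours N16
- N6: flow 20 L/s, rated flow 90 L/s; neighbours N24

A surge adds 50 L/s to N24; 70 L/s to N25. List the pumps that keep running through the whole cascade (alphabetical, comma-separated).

Round 1 — N24 at 120 > 90; N25 at 190 > 150. N24, N25 seize.
  N24 sheds 120 L/s to N15, N6: 60 each.
    N15: 140+60 = 200 > 160
    N6: 20+60 = 80 ≤ 90
  N25 sheds 190 L/s to N16: 190 each.
    N16: 20+190 = 210 > 80
Round 2 — N15, N16 seize.
  N15 sheds 200 L/s: no online neighbours, lost.
  N16 sheds 210 L/s: no online neighbours, lost.
No further seizures.

N6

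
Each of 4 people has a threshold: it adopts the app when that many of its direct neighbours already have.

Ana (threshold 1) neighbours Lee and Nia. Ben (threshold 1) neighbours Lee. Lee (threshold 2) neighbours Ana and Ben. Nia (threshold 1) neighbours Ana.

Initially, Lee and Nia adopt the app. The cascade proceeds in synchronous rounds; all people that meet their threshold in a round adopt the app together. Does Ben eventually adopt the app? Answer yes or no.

Round 1 — Lee, Nia adopt the app (initial).
Round 2 — checking thresholds:
  Ana: 2 of 2 neighbours ≥ 1, adopts the app.
  Ben: 1 of 1 neighbours ≥ 1, adopts the app.
Round 3 — no new adoptions; cascade stops.

yes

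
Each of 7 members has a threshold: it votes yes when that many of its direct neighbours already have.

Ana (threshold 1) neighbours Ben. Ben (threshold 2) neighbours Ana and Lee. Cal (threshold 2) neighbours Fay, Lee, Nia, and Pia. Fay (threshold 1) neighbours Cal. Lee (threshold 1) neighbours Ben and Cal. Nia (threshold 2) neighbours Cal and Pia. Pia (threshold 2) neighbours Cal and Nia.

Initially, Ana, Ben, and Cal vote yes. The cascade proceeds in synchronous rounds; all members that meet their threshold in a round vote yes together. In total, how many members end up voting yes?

Round 1 — Ana, Ben, Cal vote yes (initial).
Round 2 — checking thresholds:
  Fay: 1 of 1 neighbours ≥ 1, votes yes.
  Lee: 2 of 2 neighbours ≥ 1, votes yes.
  Nia: 1 of 2 neighbours < 2, not yet.
  Pia: 1 of 2 neighbours < 2, not yet.
Round 3 — no new yes votes; cascade stops.

5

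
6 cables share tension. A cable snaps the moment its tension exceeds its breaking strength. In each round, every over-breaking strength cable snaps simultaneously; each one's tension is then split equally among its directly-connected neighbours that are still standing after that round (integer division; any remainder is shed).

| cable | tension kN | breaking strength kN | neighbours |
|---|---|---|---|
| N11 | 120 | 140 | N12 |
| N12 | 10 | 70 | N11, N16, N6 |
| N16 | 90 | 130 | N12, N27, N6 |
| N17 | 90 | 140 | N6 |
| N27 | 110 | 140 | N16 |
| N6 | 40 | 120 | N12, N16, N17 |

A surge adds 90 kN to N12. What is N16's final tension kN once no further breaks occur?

123

Round 1 — N12 at 100 > 70. N12 snaps.
  N12 sheds 100 kN to N11, N16, N6: 33 each (1 lost).
    N11: 120+33 = 153 > 140
    N16: 90+33 = 123 ≤ 130
    N6: 40+33 = 73 ≤ 120
Round 2 — N11 snaps.
  N11 sheds 153 kN: no online neighbours, lost.
No further breaks.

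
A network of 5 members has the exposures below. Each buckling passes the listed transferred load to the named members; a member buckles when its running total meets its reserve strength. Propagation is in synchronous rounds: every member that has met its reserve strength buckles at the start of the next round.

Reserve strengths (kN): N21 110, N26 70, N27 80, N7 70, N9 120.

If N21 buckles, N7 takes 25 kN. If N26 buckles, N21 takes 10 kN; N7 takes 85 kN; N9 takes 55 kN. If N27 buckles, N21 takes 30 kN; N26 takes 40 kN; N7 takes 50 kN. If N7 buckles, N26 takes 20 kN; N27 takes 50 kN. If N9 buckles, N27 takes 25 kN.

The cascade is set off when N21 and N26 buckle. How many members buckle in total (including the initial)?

Round 1 — N21, N26 buckle (initial).
  N7: +25+85 → 110 ≥ 70
  N9: +55 → 55 < 120
Round 2 — N7 buckles.
  N27: +50 → 50 < 80
No further bucklings.

3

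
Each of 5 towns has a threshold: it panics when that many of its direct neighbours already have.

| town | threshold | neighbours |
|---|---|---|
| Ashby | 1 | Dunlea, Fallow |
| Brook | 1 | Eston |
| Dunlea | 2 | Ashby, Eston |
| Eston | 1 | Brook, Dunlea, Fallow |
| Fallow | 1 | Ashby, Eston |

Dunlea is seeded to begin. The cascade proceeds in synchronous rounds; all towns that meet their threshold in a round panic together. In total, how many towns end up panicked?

5

Round 1 — Dunlea panics (initial).
Round 2 — checking thresholds:
  Ashby: 1 of 2 neighbours ≥ 1, panics.
  Eston: 1 of 3 neighbours ≥ 1, panics.
Round 3 — checking thresholds:
  Brook: 1 of 1 neighbours ≥ 1, panics.
  Fallow: 2 of 2 neighbours ≥ 1, panics.
Round 4 — no new panics; cascade stops.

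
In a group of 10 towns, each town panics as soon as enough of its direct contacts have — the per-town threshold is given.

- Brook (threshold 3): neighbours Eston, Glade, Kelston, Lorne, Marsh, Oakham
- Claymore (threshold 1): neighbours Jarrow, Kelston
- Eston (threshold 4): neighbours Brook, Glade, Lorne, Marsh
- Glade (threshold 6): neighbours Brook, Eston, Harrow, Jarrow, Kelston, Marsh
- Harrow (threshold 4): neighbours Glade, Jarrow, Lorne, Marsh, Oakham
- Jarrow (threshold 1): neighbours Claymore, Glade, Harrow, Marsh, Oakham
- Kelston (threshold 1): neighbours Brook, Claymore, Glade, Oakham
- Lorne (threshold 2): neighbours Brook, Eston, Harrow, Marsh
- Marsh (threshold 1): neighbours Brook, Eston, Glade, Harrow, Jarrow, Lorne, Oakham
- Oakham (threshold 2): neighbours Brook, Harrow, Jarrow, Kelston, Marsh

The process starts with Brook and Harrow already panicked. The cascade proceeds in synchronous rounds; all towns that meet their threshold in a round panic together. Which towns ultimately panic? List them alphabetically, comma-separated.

Round 1 — Brook, Harrow panic (initial).
Round 2 — checking thresholds:
  Eston: 1 of 4 neighbours < 4, not yet.
  Glade: 2 of 6 neighbours < 6, not yet.
  Jarrow: 1 of 5 neighbours ≥ 1, panics.
  Kelston: 1 of 4 neighbours ≥ 1, panics.
  Lorne: 2 of 4 neighbours ≥ 2, panics.
  Marsh: 2 of 7 neighbours ≥ 1, panics.
  Oakham: 2 of 5 neighbours ≥ 2, panics.
Round 3 — checking thresholds:
  Claymore: 2 of 2 neighbours ≥ 1, panics.
  Eston: 3 of 4 neighbours < 4, not yet.
  Glade: 5 of 6 neighbours < 6, not yet.
Round 4 — no new panics; cascade stops.

Brook, Claymore, Harrow, Jarrow, Kelston, Lorne, Marsh, Oakham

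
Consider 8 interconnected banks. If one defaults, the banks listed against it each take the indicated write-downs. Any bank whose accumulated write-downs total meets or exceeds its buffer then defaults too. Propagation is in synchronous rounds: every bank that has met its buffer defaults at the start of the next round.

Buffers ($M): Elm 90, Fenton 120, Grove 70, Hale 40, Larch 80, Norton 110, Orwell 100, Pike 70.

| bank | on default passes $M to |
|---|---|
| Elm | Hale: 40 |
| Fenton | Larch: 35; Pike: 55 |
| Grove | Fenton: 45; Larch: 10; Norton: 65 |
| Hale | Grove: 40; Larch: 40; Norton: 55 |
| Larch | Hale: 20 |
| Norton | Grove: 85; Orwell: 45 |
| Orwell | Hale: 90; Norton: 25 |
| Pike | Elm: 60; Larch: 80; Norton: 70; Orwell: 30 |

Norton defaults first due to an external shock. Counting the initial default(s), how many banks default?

Round 1 — Norton defaults (initial).
  Grove: +85 → 85 ≥ 70
  Orwell: +45 → 45 < 100
Round 2 — Grove defaults.
  Fenton: +45 → 45 < 120
  Larch: +10 → 10 < 80
No further defaults.

2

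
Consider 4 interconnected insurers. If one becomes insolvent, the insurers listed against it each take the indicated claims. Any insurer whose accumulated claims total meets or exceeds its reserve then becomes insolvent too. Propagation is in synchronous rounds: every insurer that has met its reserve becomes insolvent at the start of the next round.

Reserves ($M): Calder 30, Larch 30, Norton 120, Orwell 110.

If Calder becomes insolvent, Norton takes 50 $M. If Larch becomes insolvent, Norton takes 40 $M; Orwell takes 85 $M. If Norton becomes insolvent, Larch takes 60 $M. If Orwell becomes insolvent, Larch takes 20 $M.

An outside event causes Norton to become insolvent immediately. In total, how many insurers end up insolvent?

Round 1 — Norton becomes insolvent (initial).
  Larch: +60 → 60 ≥ 30
Round 2 — Larch becomes insolvent.
  Orwell: +85 → 85 < 110
No further insolvencies.

2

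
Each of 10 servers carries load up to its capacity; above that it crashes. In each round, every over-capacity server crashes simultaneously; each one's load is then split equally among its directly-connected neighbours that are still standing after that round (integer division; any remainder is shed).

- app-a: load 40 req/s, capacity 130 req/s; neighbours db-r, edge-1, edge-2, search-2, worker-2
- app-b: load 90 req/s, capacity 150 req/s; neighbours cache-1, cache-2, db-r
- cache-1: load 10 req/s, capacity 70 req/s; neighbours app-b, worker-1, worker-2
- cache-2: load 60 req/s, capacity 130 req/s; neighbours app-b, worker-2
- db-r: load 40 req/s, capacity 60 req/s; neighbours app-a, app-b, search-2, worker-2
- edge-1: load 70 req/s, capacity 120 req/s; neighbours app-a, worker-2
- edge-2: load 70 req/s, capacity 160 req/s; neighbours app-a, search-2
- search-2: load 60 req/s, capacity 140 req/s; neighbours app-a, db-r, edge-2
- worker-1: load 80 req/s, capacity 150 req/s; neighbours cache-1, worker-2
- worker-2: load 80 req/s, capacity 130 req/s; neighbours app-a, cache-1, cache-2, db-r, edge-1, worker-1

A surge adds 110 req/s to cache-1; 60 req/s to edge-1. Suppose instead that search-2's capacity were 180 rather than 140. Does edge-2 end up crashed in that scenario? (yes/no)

With search-2's capacity at 180:
Round 1 — cache-1 at 120 > 70; edge-1 at 130 > 120. cache-1, edge-1 crash.
  cache-1 sheds 120 req/s to app-b, worker-1, worker-2: 40 each.
    app-b: 90+40 = 130 ≤ 150
    worker-1: 80+40 = 120 ≤ 150
    worker-2: 80+40 = 120 ≤ 130
  edge-1 sheds 130 req/s to app-a, worker-2: 65 each.
    app-a: 40+65 = 105 ≤ 130
    worker-2: 120+65 = 185 > 130
Round 2 — worker-2 crashes.
  worker-2 sheds 185 req/s to app-a, cache-2, db-r, worker-1: 46 each (1 lost).
    app-a: 105+46 = 151 > 130
    cache-2: 60+46 = 106 ≤ 130
    db-r: 40+46 = 86 > 60
    worker-1: 120+46 = 166 > 150
Round 3 — app-a, db-r, worker-1 crash.
  app-a sheds 151 req/s to edge-2, search-2: 75 each (1 lost).
    edge-2: 70+75 = 145 ≤ 160
    search-2: 60+75 = 135 ≤ 180
  db-r sheds 86 req/s to app-b, search-2: 43 each.
    app-b: 130+43 = 173 > 150
    search-2: 135+43 = 178 ≤ 180
  worker-1 sheds 166 req/s: no online neighbours, lost.
Round 4 — app-b crashes.
  app-b sheds 173 req/s to cache-2: 173 each.
    cache-2: 106+173 = 279 > 130
Round 5 — cache-2 crashes.
  cache-2 sheds 279 req/s: no online neighbours, lost.
No further crashes.

no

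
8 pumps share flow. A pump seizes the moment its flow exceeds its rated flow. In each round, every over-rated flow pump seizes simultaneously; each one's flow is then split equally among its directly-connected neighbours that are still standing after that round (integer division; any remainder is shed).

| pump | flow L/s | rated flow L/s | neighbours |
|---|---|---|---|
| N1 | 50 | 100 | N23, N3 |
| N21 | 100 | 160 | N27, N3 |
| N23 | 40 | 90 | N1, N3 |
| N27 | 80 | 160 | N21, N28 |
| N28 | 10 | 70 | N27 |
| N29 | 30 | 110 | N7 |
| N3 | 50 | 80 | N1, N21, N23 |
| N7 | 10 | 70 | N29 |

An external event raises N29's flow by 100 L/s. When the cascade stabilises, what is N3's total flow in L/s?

Round 1 — N29 at 130 > 110. N29 seizes.
  N29 sheds 130 L/s to N7: 130 each.
    N7: 10+130 = 140 > 70
Round 2 — N7 seizes.
  N7 sheds 140 L/s: no online neighbours, lost.
No further seizures.

50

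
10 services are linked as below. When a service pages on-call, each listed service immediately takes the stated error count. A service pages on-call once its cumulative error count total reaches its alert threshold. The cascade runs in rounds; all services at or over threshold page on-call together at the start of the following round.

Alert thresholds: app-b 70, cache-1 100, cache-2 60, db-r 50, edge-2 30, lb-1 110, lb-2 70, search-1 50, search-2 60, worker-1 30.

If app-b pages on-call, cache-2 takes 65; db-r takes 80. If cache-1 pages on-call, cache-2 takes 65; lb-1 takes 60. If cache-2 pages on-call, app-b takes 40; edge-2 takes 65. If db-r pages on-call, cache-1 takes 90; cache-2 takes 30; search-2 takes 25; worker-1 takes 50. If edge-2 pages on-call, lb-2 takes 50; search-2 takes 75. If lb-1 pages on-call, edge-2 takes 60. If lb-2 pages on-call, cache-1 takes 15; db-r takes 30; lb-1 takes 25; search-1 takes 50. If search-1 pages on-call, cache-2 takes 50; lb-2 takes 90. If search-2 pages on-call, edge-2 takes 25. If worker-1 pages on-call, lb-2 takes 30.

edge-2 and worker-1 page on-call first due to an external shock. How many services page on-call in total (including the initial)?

5

Round 1 — edge-2, worker-1 page on-call (initial).
  lb-2: +50+30 → 80 ≥ 70
  search-2: +75 → 75 ≥ 60
Round 2 — lb-2, search-2 page on-call.
  cache-1: +15 → 15 < 100
  db-r: +30 → 30 < 50
  lb-1: +25 → 25 < 110
  search-1: +50 → 50 ≥ 50
Round 3 — search-1 pages on-call.
  cache-2: +50 → 50 < 60
No further pages.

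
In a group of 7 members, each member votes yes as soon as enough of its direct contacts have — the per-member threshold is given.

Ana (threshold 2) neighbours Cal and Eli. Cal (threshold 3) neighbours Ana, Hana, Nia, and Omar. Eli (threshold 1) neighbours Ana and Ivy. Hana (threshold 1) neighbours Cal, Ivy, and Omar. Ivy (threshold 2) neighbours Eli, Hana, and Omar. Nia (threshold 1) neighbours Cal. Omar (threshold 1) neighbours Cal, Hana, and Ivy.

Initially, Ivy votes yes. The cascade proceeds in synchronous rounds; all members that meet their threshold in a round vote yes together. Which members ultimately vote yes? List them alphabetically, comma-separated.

Eli, Hana, Ivy, Omar

Round 1 — Ivy votes yes (initial).
Round 2 — checking thresholds:
  Eli: 1 of 2 neighbours ≥ 1, votes yes.
  Hana: 1 of 3 neighbours ≥ 1, votes yes.
  Omar: 1 of 3 neighbours ≥ 1, votes yes.
Round 3 — no new yes votes; cascade stops.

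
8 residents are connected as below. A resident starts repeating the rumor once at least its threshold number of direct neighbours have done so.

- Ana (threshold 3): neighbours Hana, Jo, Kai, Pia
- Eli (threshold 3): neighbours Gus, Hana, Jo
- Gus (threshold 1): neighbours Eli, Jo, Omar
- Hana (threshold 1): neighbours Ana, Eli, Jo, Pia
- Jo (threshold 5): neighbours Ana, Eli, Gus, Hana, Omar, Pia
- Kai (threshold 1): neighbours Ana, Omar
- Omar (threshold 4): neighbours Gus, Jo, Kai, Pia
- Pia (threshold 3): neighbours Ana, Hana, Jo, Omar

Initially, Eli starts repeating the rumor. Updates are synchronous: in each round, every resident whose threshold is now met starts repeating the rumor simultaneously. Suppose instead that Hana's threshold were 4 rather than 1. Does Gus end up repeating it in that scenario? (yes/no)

With Hana's threshold at 4:
Round 1 — Eli starts repeating the rumor (initial).
Round 2 — checking thresholds:
  Gus: 1 of 3 neighbours ≥ 1, starts repeating the rumor.
  Hana: 1 of 4 neighbours < 4, holds.
  Jo: 1 of 6 neighbours < 5, holds.
Round 3 — no new spreads; cascade stops.

yes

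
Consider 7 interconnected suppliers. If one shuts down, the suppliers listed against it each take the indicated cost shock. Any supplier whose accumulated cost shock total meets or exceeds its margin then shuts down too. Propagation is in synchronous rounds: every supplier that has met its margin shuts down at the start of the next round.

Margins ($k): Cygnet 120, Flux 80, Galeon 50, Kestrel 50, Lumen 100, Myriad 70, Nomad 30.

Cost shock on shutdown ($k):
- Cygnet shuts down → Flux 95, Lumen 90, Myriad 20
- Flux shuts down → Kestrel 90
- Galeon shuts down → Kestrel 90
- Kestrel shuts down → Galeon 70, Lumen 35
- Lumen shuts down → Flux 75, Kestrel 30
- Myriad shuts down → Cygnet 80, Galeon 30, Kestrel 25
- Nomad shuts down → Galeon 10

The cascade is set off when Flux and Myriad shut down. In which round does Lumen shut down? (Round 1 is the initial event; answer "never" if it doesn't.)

Round 1 — Flux, Myriad shut down (initial).
  Cygnet: +80 → 80 < 120
  Galeon: +30 → 30 < 50
  Kestrel: +90+25 → 115 ≥ 50
Round 2 — Kestrel shuts down.
  Galeon: +70 → 100 ≥ 50
  Lumen: +35 → 35 < 100
Round 3 — Galeon shuts down.
No further shutdowns.

never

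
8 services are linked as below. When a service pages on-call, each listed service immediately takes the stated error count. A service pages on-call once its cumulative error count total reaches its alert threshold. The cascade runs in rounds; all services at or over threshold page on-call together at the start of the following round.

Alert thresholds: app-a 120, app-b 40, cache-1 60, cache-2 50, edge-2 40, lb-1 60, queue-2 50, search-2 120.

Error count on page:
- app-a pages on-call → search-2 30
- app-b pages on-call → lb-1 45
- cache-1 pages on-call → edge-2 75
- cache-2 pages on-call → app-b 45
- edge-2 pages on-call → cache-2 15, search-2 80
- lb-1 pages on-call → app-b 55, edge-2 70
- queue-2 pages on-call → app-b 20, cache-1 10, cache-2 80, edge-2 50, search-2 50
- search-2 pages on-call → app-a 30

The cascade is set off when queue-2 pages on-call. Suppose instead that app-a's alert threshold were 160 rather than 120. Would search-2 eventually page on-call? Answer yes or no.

yes

With app-a's alert threshold at 160:
Round 1 — queue-2 pages on-call (initial).
  app-b: +20 → 20 < 40
  cache-1: +10 → 10 < 60
  cache-2: +80 → 80 ≥ 50
  edge-2: +50 → 50 ≥ 40
  search-2: +50 → 50 < 120
Round 2 — cache-2, edge-2 page on-call.
  app-b: +45 → 65 ≥ 40
  search-2: +80 → 130 ≥ 120
Round 3 — app-b, search-2 page on-call.
  app-a: +30 → 30 < 160
  lb-1: +45 → 45 < 60
No further pages.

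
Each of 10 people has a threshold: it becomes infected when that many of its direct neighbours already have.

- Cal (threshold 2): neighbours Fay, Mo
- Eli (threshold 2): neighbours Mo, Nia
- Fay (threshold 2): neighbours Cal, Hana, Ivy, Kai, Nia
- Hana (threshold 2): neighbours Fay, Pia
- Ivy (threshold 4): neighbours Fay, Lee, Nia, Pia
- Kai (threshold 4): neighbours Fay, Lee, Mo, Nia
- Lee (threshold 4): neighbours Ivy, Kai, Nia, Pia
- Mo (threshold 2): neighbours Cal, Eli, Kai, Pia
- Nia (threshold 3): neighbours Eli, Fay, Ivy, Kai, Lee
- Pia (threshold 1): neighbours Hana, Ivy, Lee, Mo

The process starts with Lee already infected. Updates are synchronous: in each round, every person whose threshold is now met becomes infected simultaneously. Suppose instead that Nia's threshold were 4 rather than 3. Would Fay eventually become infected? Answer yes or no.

With Nia's threshold at 4:
Round 1 — Lee becomes infected (initial).
Round 2 — checking thresholds:
  Ivy: 1 of 4 neighbours < 4, below threshold.
  Kai: 1 of 4 neighbours < 4, below threshold.
  Nia: 1 of 5 neighbours < 4, below threshold.
  Pia: 1 of 4 neighbours ≥ 1, becomes infected.
Round 3 — no new infections; cascade stops.

no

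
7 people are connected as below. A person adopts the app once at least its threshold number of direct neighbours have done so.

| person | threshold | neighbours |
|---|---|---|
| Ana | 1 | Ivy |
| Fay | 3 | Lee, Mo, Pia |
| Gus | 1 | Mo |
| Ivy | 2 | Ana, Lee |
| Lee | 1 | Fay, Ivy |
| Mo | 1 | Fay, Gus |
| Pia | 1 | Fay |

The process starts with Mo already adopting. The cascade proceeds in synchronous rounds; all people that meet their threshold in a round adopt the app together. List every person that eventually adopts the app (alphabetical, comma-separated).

Gus, Mo

Round 1 — Mo adopts the app (initial).
Round 2 — checking thresholds:
  Fay: 1 of 3 neighbours < 3, holds.
  Gus: 1 of 1 neighbours ≥ 1, adopts the app.
Round 3 — no new adoptions; cascade stops.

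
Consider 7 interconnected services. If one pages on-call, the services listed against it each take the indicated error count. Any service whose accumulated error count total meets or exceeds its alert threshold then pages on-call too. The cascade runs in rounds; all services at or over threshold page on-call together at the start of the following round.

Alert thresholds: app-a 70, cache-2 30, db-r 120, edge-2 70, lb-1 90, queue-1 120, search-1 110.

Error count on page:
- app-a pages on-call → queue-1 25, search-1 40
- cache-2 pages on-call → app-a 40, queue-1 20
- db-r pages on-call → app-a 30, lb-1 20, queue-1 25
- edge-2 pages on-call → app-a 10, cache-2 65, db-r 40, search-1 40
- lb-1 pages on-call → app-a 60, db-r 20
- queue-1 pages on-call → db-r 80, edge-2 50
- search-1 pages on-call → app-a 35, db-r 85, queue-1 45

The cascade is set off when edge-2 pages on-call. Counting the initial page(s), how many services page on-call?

Round 1 — edge-2 pages on-call (initial).
  app-a: +10 → 10 < 70
  cache-2: +65 → 65 ≥ 30
  db-r: +40 → 40 < 120
  search-1: +40 → 40 < 110
Round 2 — cache-2 pages on-call.
  app-a: +40 → 50 < 70
  queue-1: +20 → 20 < 120
No further pages.

2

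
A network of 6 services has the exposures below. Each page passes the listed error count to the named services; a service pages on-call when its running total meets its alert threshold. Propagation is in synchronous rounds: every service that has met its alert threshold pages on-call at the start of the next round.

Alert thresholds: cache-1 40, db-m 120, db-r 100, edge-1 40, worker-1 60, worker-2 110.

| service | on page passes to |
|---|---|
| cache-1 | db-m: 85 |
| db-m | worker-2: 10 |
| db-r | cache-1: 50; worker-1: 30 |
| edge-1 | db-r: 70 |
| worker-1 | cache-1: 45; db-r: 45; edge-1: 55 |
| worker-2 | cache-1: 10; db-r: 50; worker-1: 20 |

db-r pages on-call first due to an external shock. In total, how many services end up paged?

Round 1 — db-r pages on-call (initial).
  cache-1: +50 → 50 ≥ 40
  worker-1: +30 → 30 < 60
Round 2 — cache-1 pages on-call.
  db-m: +85 → 85 < 120
No further pages.

2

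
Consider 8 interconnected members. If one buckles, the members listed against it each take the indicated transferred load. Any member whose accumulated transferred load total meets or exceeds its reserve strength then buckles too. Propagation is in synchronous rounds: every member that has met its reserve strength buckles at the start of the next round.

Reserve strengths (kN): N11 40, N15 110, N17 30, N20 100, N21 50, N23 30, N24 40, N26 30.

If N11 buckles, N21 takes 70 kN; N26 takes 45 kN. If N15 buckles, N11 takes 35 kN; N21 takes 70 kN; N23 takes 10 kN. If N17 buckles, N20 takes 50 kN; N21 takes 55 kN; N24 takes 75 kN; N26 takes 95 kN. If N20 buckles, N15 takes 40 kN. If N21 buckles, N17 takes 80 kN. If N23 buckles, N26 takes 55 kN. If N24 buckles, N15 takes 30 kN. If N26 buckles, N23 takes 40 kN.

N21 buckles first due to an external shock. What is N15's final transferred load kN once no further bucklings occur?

30

Round 1 — N21 buckles (initial).
  N17: +80 → 80 ≥ 30
Round 2 — N17 buckles.
  N20: +50 → 50 < 100
  N24: +75 → 75 ≥ 40
  N26: +95 → 95 ≥ 30
Round 3 — N24, N26 buckle.
  N15: +30 → 30 < 110
  N23: +40 → 40 ≥ 30
Round 4 — N23 buckles.
No further bucklings.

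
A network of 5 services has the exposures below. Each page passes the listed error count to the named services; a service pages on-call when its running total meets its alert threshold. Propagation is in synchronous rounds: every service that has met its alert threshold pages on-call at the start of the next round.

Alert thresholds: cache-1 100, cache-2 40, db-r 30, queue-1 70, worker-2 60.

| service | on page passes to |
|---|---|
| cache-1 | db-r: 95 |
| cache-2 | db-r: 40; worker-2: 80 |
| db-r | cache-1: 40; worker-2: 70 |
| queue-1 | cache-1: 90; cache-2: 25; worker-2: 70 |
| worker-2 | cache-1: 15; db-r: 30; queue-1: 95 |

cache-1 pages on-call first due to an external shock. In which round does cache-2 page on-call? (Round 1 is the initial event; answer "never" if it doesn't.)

Round 1 — cache-1 pages on-call (initial).
  db-r: +95 → 95 ≥ 30
Round 2 — db-r pages on-call.
  worker-2: +70 → 70 ≥ 60
Round 3 — worker-2 pages on-call.
  queue-1: +95 → 95 ≥ 70
Round 4 — queue-1 pages on-call.
  cache-2: +25 → 25 < 40
No further pages.

never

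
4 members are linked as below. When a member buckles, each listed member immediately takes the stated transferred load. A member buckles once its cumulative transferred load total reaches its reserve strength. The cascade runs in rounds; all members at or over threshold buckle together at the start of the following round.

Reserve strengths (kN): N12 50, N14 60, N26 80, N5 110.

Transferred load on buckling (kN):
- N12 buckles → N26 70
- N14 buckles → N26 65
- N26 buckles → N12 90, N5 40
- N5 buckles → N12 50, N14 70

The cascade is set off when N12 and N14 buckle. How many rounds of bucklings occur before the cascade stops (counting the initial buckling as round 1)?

2

Round 1 — N12, N14 buckle (initial).
  N26: +70+65 → 135 ≥ 80
Round 2 — N26 buckles.
  N5: +40 → 40 < 110
No further bucklings.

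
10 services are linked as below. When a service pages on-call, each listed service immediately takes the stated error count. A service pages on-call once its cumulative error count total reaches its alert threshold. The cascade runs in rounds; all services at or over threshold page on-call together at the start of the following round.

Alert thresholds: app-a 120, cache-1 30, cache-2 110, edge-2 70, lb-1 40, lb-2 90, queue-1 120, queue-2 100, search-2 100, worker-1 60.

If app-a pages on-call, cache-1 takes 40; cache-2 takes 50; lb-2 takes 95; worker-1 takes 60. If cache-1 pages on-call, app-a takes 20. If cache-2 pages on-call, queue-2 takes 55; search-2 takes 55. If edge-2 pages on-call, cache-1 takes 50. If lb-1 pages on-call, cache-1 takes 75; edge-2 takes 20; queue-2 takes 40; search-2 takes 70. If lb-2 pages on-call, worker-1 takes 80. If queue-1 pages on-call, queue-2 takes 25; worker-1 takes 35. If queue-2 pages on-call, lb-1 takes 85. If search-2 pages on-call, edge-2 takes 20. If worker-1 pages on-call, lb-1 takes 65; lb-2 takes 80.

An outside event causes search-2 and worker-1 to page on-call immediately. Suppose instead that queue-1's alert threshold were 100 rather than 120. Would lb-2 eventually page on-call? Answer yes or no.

no

With queue-1's alert threshold at 100:
Round 1 — search-2, worker-1 page on-call (initial).
  edge-2: +20 → 20 < 70
  lb-1: +65 → 65 ≥ 40
  lb-2: +80 → 80 < 90
Round 2 — lb-1 pages on-call.
  cache-1: +75 → 75 ≥ 30
  edge-2: +20 → 40 < 70
  queue-2: +40 → 40 < 100
Round 3 — cache-1 pages on-call.
  app-a: +20 → 20 < 120
No further pages.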